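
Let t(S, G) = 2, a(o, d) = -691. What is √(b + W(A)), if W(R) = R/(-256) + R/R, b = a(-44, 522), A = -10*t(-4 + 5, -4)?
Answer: I*√44155/8 ≈ 26.266*I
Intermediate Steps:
A = -20 (A = -10*2 = -20)
b = -691
W(R) = 1 - R/256 (W(R) = R*(-1/256) + 1 = -R/256 + 1 = 1 - R/256)
√(b + W(A)) = √(-691 + (1 - 1/256*(-20))) = √(-691 + (1 + 5/64)) = √(-691 + 69/64) = √(-44155/64) = I*√44155/8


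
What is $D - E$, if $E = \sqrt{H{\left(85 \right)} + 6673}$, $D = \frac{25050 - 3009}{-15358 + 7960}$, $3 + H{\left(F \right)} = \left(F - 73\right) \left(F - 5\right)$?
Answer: $- \frac{2449}{822} - \sqrt{7630} \approx -90.329$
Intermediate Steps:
$H{\left(F \right)} = -3 + \left(-73 + F\right) \left(-5 + F\right)$ ($H{\left(F \right)} = -3 + \left(F - 73\right) \left(F - 5\right) = -3 + \left(-73 + F\right) \left(-5 + F\right)$)
$D = - \frac{2449}{822}$ ($D = \frac{22041}{-7398} = 22041 \left(- \frac{1}{7398}\right) = - \frac{2449}{822} \approx -2.9793$)
$E = \sqrt{7630}$ ($E = \sqrt{\left(362 + 85^{2} - 6630\right) + 6673} = \sqrt{\left(362 + 7225 - 6630\right) + 6673} = \sqrt{957 + 6673} = \sqrt{7630} \approx 87.35$)
$D - E = - \frac{2449}{822} - \sqrt{7630}$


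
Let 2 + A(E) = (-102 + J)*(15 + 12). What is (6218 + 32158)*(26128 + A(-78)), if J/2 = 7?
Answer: 911430000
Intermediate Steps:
J = 14 (J = 2*7 = 14)
A(E) = -2378 (A(E) = -2 + (-102 + 14)*(15 + 12) = -2 - 88*27 = -2 - 2376 = -2378)
(6218 + 32158)*(26128 + A(-78)) = (6218 + 32158)*(26128 - 2378) = 38376*23750 = 911430000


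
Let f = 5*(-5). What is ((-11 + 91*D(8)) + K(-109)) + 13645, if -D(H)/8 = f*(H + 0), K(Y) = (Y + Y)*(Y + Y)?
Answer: 206758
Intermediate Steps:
f = -25
K(Y) = 4*Y² (K(Y) = (2*Y)*(2*Y) = 4*Y²)
D(H) = 200*H (D(H) = -(-200)*(H + 0) = -(-200)*H = 200*H)
((-11 + 91*D(8)) + K(-109)) + 13645 = ((-11 + 91*(200*8)) + 4*(-109)²) + 13645 = ((-11 + 91*1600) + 4*11881) + 13645 = ((-11 + 145600) + 47524) + 13645 = (145589 + 47524) + 13645 = 193113 + 13645 = 206758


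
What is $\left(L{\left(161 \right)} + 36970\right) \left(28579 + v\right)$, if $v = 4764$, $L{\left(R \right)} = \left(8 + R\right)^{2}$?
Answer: $2185000133$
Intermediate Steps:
$\left(L{\left(161 \right)} + 36970\right) \left(28579 + v\right) = \left(\left(8 + 161\right)^{2} + 36970\right) \left(28579 + 4764\right) = \left(169^{2} + 36970\right) 33343 = \left(28561 + 36970\right) 33343 = 65531 \cdot 33343 = 2185000133$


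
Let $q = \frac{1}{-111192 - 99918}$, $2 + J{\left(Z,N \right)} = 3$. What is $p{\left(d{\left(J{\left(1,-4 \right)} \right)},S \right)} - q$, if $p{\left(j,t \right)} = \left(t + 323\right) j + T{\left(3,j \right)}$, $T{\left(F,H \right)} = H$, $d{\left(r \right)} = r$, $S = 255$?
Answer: $\frac{122232691}{211110} \approx 579.0$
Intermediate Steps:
$J{\left(Z,N \right)} = 1$ ($J{\left(Z,N \right)} = -2 + 3 = 1$)
$q = - \frac{1}{211110}$ ($q = \frac{1}{-211110} = - \frac{1}{211110} \approx -4.7369 \cdot 10^{-6}$)
$p{\left(j,t \right)} = j + j \left(323 + t\right)$ ($p{\left(j,t \right)} = \left(t + 323\right) j + j = \left(323 + t\right) j + j = j \left(323 + t\right) + j = j + j \left(323 + t\right)$)
$p{\left(d{\left(J{\left(1,-4 \right)} \right)},S \right)} - q = 1 \left(324 + 255\right) - - \frac{1}{211110} = 1 \cdot 579 + \frac{1}{211110} = 579 + \frac{1}{211110} = \frac{122232691}{211110}$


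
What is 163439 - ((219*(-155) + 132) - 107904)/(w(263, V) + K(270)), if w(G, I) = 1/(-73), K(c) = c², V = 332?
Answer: 869783508202/5321699 ≈ 1.6344e+5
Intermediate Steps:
w(G, I) = -1/73
163439 - ((219*(-155) + 132) - 107904)/(w(263, V) + K(270)) = 163439 - ((219*(-155) + 132) - 107904)/(-1/73 + 270²) = 163439 - ((-33945 + 132) - 107904)/(-1/73 + 72900) = 163439 - (-33813 - 107904)/5321699/73 = 163439 - (-141717)*73/5321699 = 163439 - 1*(-10345341/5321699) = 163439 + 10345341/5321699 = 869783508202/5321699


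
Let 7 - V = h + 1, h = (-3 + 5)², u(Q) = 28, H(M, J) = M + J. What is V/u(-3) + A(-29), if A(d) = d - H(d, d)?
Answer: 407/14 ≈ 29.071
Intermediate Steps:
H(M, J) = J + M
h = 4 (h = 2² = 4)
A(d) = -d (A(d) = d - (d + d) = d - 2*d = -d)
V = 2 (V = 7 - (4 + 1) = 7 - 1*5 = 7 - 5 = 2)
V/u(-3) + A(-29) = 2/28 - 1*(-29) = (1/28)*2 + 29 = 1/14 + 29 = 407/14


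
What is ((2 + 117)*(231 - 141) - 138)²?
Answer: 111767184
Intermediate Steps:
((2 + 117)*(231 - 141) - 138)² = (119*90 - 138)² = (10710 - 138)² = 10572² = 111767184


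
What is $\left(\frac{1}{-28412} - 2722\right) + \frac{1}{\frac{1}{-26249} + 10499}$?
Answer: $- \frac{10656647946499831}{3915006679500} \approx -2722.0$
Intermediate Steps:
$\left(\frac{1}{-28412} - 2722\right) + \frac{1}{\frac{1}{-26249} + 10499} = \left(- \frac{1}{28412} - 2722\right) + \frac{1}{- \frac{1}{26249} + 10499} = - \frac{77337465}{28412} + \frac{1}{\frac{275588250}{26249}} = - \frac{77337465}{28412} + \frac{26249}{275588250} = - \frac{10656647946499831}{3915006679500}$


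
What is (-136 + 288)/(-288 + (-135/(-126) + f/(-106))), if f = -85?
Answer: -2968/5587 ≈ -0.53123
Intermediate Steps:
(-136 + 288)/(-288 + (-135/(-126) + f/(-106))) = (-136 + 288)/(-288 + (-135/(-126) - 85/(-106))) = 152/(-288 + (-135*(-1/126) - 85*(-1/106))) = 152/(-288 + (15/14 + 85/106)) = 152/(-288 + 695/371) = 152/(-106153/371) = 152*(-371/106153) = -2968/5587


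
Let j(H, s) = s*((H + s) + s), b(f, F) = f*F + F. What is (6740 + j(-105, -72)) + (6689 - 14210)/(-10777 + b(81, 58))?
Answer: 49511183/2007 ≈ 24669.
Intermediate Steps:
b(f, F) = F + F*f (b(f, F) = F*f + F = F + F*f)
j(H, s) = s*(H + 2*s)
(6740 + j(-105, -72)) + (6689 - 14210)/(-10777 + b(81, 58)) = (6740 - 72*(-105 + 2*(-72))) + (6689 - 14210)/(-10777 + 58*(1 + 81)) = (6740 - 72*(-105 - 144)) - 7521/(-10777 + 58*82) = (6740 - 72*(-249)) - 7521/(-10777 + 4756) = (6740 + 17928) - 7521/(-6021) = 24668 - 7521*(-1/6021) = 24668 + 2507/2007 = 49511183/2007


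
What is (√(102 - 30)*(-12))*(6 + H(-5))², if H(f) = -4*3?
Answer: -2592*√2 ≈ -3665.6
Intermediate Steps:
H(f) = -12
(√(102 - 30)*(-12))*(6 + H(-5))² = (√(102 - 30)*(-12))*(6 - 12)² = (√72*(-12))*(-6)² = ((6*√2)*(-12))*36 = -72*√2*36 = -2592*√2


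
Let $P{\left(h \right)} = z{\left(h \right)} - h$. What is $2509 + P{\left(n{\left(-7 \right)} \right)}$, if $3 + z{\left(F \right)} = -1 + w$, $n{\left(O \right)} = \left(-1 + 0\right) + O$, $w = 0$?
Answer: $2513$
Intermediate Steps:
$n{\left(O \right)} = -1 + O$
$z{\left(F \right)} = -4$ ($z{\left(F \right)} = -3 + \left(-1 + 0\right) = -3 - 1 = -4$)
$P{\left(h \right)} = -4 - h$
$2509 + P{\left(n{\left(-7 \right)} \right)} = 2509 - -4 = 2509 + \left(-4 + 8\right) = 2509 + 4 = 2513$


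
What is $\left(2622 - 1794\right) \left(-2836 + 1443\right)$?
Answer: $-1153404$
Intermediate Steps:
$\left(2622 - 1794\right) \left(-2836 + 1443\right) = \left(2622 - 1794\right) \left(-1393\right) = 828 \left(-1393\right) = -1153404$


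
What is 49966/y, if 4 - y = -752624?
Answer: 24983/376314 ≈ 0.066389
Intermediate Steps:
y = 752628 (y = 4 - 1*(-752624) = 4 + 752624 = 752628)
49966/y = 49966/752628 = 49966*(1/752628) = 24983/376314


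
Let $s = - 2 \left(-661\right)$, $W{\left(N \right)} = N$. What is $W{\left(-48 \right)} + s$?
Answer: $1274$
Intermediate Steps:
$s = 1322$ ($s = \left(-1\right) \left(-1322\right) = 1322$)
$W{\left(-48 \right)} + s = -48 + 1322 = 1274$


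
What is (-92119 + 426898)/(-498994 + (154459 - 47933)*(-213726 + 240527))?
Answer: 111593/951501444 ≈ 0.00011728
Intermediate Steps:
(-92119 + 426898)/(-498994 + (154459 - 47933)*(-213726 + 240527)) = 334779/(-498994 + 106526*26801) = 334779/(-498994 + 2855003326) = 334779/2854504332 = 334779*(1/2854504332) = 111593/951501444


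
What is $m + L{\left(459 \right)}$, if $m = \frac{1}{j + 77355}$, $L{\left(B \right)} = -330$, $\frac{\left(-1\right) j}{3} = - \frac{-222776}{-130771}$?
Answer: $- \frac{3338431350119}{10116459033} \approx -330.0$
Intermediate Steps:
$j = \frac{668328}{130771}$ ($j = - 3 \left(- \frac{-222776}{-130771}\right) = - 3 \left(- \frac{\left(-222776\right) \left(-1\right)}{130771}\right) = - 3 \left(\left(-1\right) \frac{222776}{130771}\right) = \left(-3\right) \left(- \frac{222776}{130771}\right) = \frac{668328}{130771} \approx 5.1107$)
$m = \frac{130771}{10116459033}$ ($m = \frac{1}{\frac{668328}{130771} + 77355} = \frac{1}{\frac{10116459033}{130771}} = \frac{130771}{10116459033} \approx 1.2927 \cdot 10^{-5}$)
$m + L{\left(459 \right)} = \frac{130771}{10116459033} - 330 = - \frac{3338431350119}{10116459033}$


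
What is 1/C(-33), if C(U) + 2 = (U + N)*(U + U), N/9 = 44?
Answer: -1/23960 ≈ -4.1736e-5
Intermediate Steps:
N = 396 (N = 9*44 = 396)
C(U) = -2 + 2*U*(396 + U) (C(U) = -2 + (U + 396)*(U + U) = -2 + (396 + U)*(2*U) = -2 + 2*U*(396 + U))
1/C(-33) = 1/(-2 + 2*(-33)**2 + 792*(-33)) = 1/(-2 + 2*1089 - 26136) = 1/(-2 + 2178 - 26136) = 1/(-23960) = -1/23960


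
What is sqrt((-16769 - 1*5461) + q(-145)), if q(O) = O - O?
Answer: 3*I*sqrt(2470) ≈ 149.1*I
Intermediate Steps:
q(O) = 0
sqrt((-16769 - 1*5461) + q(-145)) = sqrt((-16769 - 1*5461) + 0) = sqrt((-16769 - 5461) + 0) = sqrt(-22230 + 0) = sqrt(-22230) = 3*I*sqrt(2470)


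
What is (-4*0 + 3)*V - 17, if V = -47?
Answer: -158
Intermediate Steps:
(-4*0 + 3)*V - 17 = (-4*0 + 3)*(-47) - 17 = (0 + 3)*(-47) - 17 = 3*(-47) - 17 = -141 - 17 = -158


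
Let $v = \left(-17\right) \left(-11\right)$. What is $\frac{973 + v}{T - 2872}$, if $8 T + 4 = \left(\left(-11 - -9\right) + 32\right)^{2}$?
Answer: $- \frac{29}{69} \approx -0.42029$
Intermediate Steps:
$v = 187$
$T = 112$ ($T = - \frac{1}{2} + \frac{\left(\left(-11 - -9\right) + 32\right)^{2}}{8} = - \frac{1}{2} + \frac{\left(\left(-11 + 9\right) + 32\right)^{2}}{8} = - \frac{1}{2} + \frac{\left(-2 + 32\right)^{2}}{8} = - \frac{1}{2} + \frac{30^{2}}{8} = - \frac{1}{2} + \frac{1}{8} \cdot 900 = - \frac{1}{2} + \frac{225}{2} = 112$)
$\frac{973 + v}{T - 2872} = \frac{973 + 187}{112 - 2872} = \frac{1160}{-2760} = 1160 \left(- \frac{1}{2760}\right) = - \frac{29}{69}$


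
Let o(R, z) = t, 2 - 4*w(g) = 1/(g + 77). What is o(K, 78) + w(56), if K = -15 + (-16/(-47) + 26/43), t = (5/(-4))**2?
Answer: 4385/2128 ≈ 2.0606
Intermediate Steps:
w(g) = 1/2 - 1/(4*(77 + g)) (w(g) = 1/2 - 1/(4*(g + 77)) = 1/2 - 1/(4*(77 + g)))
t = 25/16 (t = (5*(-1/4))**2 = (-5/4)**2 = 25/16 ≈ 1.5625)
K = -28405/2021 (K = -15 + (-16*(-1/47) + 26*(1/43)) = -15 + (16/47 + 26/43) = -15 + 1910/2021 = -28405/2021 ≈ -14.055)
o(R, z) = 25/16
o(K, 78) + w(56) = 25/16 + (153 + 2*56)/(4*(77 + 56)) = 25/16 + (1/4)*(153 + 112)/133 = 25/16 + (1/4)*(1/133)*265 = 25/16 + 265/532 = 4385/2128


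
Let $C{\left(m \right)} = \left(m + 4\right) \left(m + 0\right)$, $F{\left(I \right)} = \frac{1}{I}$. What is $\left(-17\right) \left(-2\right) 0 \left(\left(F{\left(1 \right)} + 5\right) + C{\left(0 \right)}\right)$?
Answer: $0$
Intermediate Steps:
$C{\left(m \right)} = m \left(4 + m\right)$ ($C{\left(m \right)} = \left(4 + m\right) m = m \left(4 + m\right)$)
$\left(-17\right) \left(-2\right) 0 \left(\left(F{\left(1 \right)} + 5\right) + C{\left(0 \right)}\right) = \left(-17\right) \left(-2\right) 0 \left(\left(1^{-1} + 5\right) + 0 \left(4 + 0\right)\right) = 34 \cdot 0 \left(\left(1 + 5\right) + 0 \cdot 4\right) = 34 \cdot 0 \left(6 + 0\right) = 34 \cdot 0 \cdot 6 = 34 \cdot 0 = 0$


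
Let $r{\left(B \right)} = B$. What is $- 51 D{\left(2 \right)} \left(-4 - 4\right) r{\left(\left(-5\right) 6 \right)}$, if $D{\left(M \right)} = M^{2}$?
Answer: $-48960$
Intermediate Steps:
$- 51 D{\left(2 \right)} \left(-4 - 4\right) r{\left(\left(-5\right) 6 \right)} = - 51 \cdot 2^{2} \left(-4 - 4\right) \left(\left(-5\right) 6\right) = - 51 \cdot 4 \left(-8\right) \left(-30\right) = - 51 \left(\left(-32\right) \left(-30\right)\right) = \left(-51\right) 960 = -48960$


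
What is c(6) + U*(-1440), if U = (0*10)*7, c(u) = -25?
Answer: -25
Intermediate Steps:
U = 0 (U = 0*7 = 0)
c(6) + U*(-1440) = -25 + 0*(-1440) = -25 + 0 = -25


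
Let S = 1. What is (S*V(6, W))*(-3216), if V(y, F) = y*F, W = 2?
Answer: -38592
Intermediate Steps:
V(y, F) = F*y
(S*V(6, W))*(-3216) = (1*(2*6))*(-3216) = (1*12)*(-3216) = 12*(-3216) = -38592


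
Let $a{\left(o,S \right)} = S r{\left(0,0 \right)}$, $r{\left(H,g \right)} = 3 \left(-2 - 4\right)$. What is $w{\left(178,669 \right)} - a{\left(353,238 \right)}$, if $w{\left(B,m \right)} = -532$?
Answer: $3752$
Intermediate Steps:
$r{\left(H,g \right)} = -18$ ($r{\left(H,g \right)} = 3 \left(-6\right) = -18$)
$a{\left(o,S \right)} = - 18 S$ ($a{\left(o,S \right)} = S \left(-18\right) = - 18 S$)
$w{\left(178,669 \right)} - a{\left(353,238 \right)} = -532 - \left(-18\right) 238 = -532 - -4284 = -532 + 4284 = 3752$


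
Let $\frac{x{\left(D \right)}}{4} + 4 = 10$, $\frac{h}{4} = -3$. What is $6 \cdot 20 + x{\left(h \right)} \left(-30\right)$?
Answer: $-600$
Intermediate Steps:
$h = -12$ ($h = 4 \left(-3\right) = -12$)
$x{\left(D \right)} = 24$ ($x{\left(D \right)} = -16 + 4 \cdot 10 = -16 + 40 = 24$)
$6 \cdot 20 + x{\left(h \right)} \left(-30\right) = 6 \cdot 20 + 24 \left(-30\right) = 120 - 720 = -600$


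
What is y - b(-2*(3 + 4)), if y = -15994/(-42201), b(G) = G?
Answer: 606808/42201 ≈ 14.379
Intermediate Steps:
y = 15994/42201 (y = -15994*(-1/42201) = 15994/42201 ≈ 0.37900)
y - b(-2*(3 + 4)) = 15994/42201 - (-2)*(3 + 4) = 15994/42201 - (-2)*7 = 15994/42201 - 1*(-14) = 15994/42201 + 14 = 606808/42201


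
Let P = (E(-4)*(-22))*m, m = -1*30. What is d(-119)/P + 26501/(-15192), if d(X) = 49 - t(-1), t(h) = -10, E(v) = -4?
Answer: -2952457/1671120 ≈ -1.7668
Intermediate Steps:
m = -30
d(X) = 59 (d(X) = 49 - 1*(-10) = 49 + 10 = 59)
P = -2640 (P = -4*(-22)*(-30) = 88*(-30) = -2640)
d(-119)/P + 26501/(-15192) = 59/(-2640) + 26501/(-15192) = 59*(-1/2640) + 26501*(-1/15192) = -59/2640 - 26501/15192 = -2952457/1671120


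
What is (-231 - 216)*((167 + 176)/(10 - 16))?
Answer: 51107/2 ≈ 25554.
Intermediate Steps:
(-231 - 216)*((167 + 176)/(10 - 16)) = -153321/(-6) = -153321*(-1)/6 = -447*(-343/6) = 51107/2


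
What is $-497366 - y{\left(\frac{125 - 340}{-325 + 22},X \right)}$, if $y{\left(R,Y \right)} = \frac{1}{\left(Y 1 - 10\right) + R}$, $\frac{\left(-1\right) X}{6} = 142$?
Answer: $- \frac{129798102083}{260971} \approx -4.9737 \cdot 10^{5}$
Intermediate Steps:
$X = -852$ ($X = \left(-6\right) 142 = -852$)
$y{\left(R,Y \right)} = \frac{1}{-10 + R + Y}$ ($y{\left(R,Y \right)} = \frac{1}{\left(Y - 10\right) + R} = \frac{1}{\left(-10 + Y\right) + R} = \frac{1}{-10 + R + Y}$)
$-497366 - y{\left(\frac{125 - 340}{-325 + 22},X \right)} = -497366 - \frac{1}{-10 + \frac{125 - 340}{-325 + 22} - 852} = -497366 - \frac{1}{-10 - \frac{215}{-303} - 852} = -497366 - \frac{1}{-10 - - \frac{215}{303} - 852} = -497366 - \frac{1}{-10 + \frac{215}{303} - 852} = -497366 - \frac{1}{- \frac{260971}{303}} = -497366 - - \frac{303}{260971} = -497366 + \frac{303}{260971} = - \frac{129798102083}{260971}$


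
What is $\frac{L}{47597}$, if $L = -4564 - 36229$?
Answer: $- \frac{40793}{47597} \approx -0.85705$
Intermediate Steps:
$L = -40793$ ($L = -4564 - 36229 = -40793$)
$\frac{L}{47597} = - \frac{40793}{47597}$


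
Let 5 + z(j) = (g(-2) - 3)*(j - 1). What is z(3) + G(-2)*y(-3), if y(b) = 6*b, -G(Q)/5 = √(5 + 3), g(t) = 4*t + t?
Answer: -31 + 180*√2 ≈ 223.56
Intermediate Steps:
g(t) = 5*t
G(Q) = -10*√2 (G(Q) = -5*√(5 + 3) = -10*√2)
z(j) = 8 - 13*j (z(j) = -5 + (5*(-2) - 3)*(j - 1) = -5 + (-10 - 3)*(-1 + j) = -5 - 13*(-1 + j) = -5 + (13 - 13*j) = 8 - 13*j)
z(3) + G(-2)*y(-3) = (8 - 13*3) + (-10*√2)*(6*(-3)) = (8 - 39) - 10*√2*(-18) = -31 + 180*√2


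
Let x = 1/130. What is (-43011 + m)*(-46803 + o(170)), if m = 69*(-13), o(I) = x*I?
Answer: 26714593176/13 ≈ 2.0550e+9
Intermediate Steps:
x = 1/130 ≈ 0.0076923
o(I) = I/130
m = -897
(-43011 + m)*(-46803 + o(170)) = (-43011 - 897)*(-46803 + (1/130)*170) = -43908*(-46803 + 17/13) = -43908*(-608422/13) = 26714593176/13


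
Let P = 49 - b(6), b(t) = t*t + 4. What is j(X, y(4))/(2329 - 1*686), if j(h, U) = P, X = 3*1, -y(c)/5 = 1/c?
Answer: 9/1643 ≈ 0.0054778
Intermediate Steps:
y(c) = -5/c
b(t) = 4 + t**2 (b(t) = t**2 + 4 = 4 + t**2)
X = 3
P = 9 (P = 49 - (4 + 6**2) = 49 - (4 + 36) = 49 - 1*40 = 49 - 40 = 9)
j(h, U) = 9
j(X, y(4))/(2329 - 1*686) = 9/(2329 - 1*686) = 9/(2329 - 686) = 9/1643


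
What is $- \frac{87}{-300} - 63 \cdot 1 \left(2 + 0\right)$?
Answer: $- \frac{12571}{100} \approx -125.71$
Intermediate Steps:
$- \frac{87}{-300} - 63 \cdot 1 \left(2 + 0\right) = \left(-87\right) \left(- \frac{1}{300}\right) - 63 \cdot 1 \cdot 2 = \frac{29}{100} - 126 = - \frac{12571}{100}$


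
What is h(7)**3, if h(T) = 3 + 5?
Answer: 512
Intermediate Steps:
h(T) = 8
h(7)**3 = 8**3 = 512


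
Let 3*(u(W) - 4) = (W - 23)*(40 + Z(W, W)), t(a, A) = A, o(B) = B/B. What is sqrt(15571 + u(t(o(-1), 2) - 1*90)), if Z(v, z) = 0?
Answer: sqrt(14095) ≈ 118.72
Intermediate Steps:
o(B) = 1
u(W) = -908/3 + 40*W/3 (u(W) = 4 + ((W - 23)*(40 + 0))/3 = 4 + ((-23 + W)*40)/3 = 4 + (-920 + 40*W)/3 = 4 + (-920/3 + 40*W/3) = -908/3 + 40*W/3)
sqrt(15571 + u(t(o(-1), 2) - 1*90)) = sqrt(15571 + (-908/3 + 40*(2 - 1*90)/3)) = sqrt(15571 + (-908/3 + 40*(2 - 90)/3)) = sqrt(15571 + (-908/3 + (40/3)*(-88))) = sqrt(15571 + (-908/3 - 3520/3)) = sqrt(15571 - 1476) = sqrt(14095)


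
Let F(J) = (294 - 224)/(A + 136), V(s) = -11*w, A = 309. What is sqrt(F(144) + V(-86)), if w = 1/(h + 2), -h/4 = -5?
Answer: I*sqrt(10858)/178 ≈ 0.5854*I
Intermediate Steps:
h = 20 (h = -4*(-5) = 20)
w = 1/22 (w = 1/(20 + 2) = 1/22 ≈ 0.045455)
V(s) = -1/2 (V(s) = -11*1/22 = -1/2)
F(J) = 14/89 (F(J) = (294 - 224)/(309 + 136) = 70/445 = 70*(1/445) = 14/89)
sqrt(F(144) + V(-86)) = sqrt(14/89 - 1/2) = sqrt(-61/178) = I*sqrt(10858)/178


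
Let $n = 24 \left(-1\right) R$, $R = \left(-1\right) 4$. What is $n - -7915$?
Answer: $8011$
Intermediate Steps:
$R = -4$
$n = 96$ ($n = 24 \left(-1\right) \left(-4\right) = \left(-24\right) \left(-4\right) = 96$)
$n - -7915 = 96 - -7915 = 96 + 7915 = 8011$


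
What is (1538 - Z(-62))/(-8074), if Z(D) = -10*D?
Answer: -459/4037 ≈ -0.11370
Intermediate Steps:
(1538 - Z(-62))/(-8074) = (1538 - (-10)*(-62))/(-8074) = (1538 - 1*620)*(-1/8074) = (1538 - 620)*(-1/8074) = 918*(-1/8074) = -459/4037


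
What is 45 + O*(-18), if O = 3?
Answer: -9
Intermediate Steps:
45 + O*(-18) = 45 + 3*(-18) = 45 - 54 = -9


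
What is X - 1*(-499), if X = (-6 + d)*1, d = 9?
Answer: 502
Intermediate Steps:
X = 3 (X = (-6 + 9)*1 = 3*1 = 3)
X - 1*(-499) = 3 - 1*(-499) = 3 + 499 = 502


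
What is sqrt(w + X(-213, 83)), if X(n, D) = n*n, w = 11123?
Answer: 2*sqrt(14123) ≈ 237.68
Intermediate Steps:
X(n, D) = n**2
sqrt(w + X(-213, 83)) = sqrt(11123 + (-213)**2) = sqrt(11123 + 45369) = sqrt(56492) = 2*sqrt(14123)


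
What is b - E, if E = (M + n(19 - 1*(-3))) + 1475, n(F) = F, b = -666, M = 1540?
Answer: -3703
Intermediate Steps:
E = 3037 (E = (1540 + (19 - 1*(-3))) + 1475 = (1540 + (19 + 3)) + 1475 = (1540 + 22) + 1475 = 1562 + 1475 = 3037)
b - E = -666 - 1*3037 = -666 - 3037 = -3703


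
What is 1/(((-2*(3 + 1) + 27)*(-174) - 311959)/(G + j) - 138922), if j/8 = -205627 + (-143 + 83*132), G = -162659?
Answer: -1721171/239108202397 ≈ -7.1983e-6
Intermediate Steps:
j = -1558512 (j = 8*(-205627 + (-143 + 83*132)) = 8*(-205627 + (-143 + 10956)) = 8*(-205627 + 10813) = 8*(-194814) = -1558512)
1/(((-2*(3 + 1) + 27)*(-174) - 311959)/(G + j) - 138922) = 1/(((-2*(3 + 1) + 27)*(-174) - 311959)/(-162659 - 1558512) - 138922) = 1/(((-2*4 + 27)*(-174) - 311959)/(-1721171) - 138922) = 1/(((-8 + 27)*(-174) - 311959)*(-1/1721171) - 138922) = 1/((19*(-174) - 311959)*(-1/1721171) - 138922) = 1/((-3306 - 311959)*(-1/1721171) - 138922) = 1/(-315265*(-1/1721171) - 138922) = 1/(315265/1721171 - 138922) = 1/(-239108202397/1721171) = -1721171/239108202397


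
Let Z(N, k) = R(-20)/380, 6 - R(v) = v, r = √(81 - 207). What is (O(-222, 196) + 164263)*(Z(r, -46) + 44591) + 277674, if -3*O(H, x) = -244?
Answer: 1392427746393/190 ≈ 7.3286e+9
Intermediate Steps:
r = 3*I*√14 (r = √(-126) = 3*I*√14 ≈ 11.225*I)
R(v) = 6 - v
Z(N, k) = 13/190 (Z(N, k) = (6 - 1*(-20))/380 = (6 + 20)*(1/380) = 26*(1/380) = 13/190)
O(H, x) = 244/3 (O(H, x) = -⅓*(-244) = 244/3)
(O(-222, 196) + 164263)*(Z(r, -46) + 44591) + 277674 = (244/3 + 164263)*(13/190 + 44591) + 277674 = (493033/3)*(8472303/190) + 277674 = 1392374988333/190 + 277674 = 1392427746393/190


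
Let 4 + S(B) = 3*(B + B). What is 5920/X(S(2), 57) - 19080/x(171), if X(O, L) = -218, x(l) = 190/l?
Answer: -1874708/109 ≈ -17199.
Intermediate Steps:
S(B) = -4 + 6*B (S(B) = -4 + 3*(B + B) = -4 + 3*(2*B) = -4 + 6*B)
5920/X(S(2), 57) - 19080/x(171) = 5920/(-218) - 19080/(190/171) = 5920*(-1/218) - 19080/(190*(1/171)) = -2960/109 - 19080/10/9 = -2960/109 - 19080*9/10 = -2960/109 - 17172 = -1874708/109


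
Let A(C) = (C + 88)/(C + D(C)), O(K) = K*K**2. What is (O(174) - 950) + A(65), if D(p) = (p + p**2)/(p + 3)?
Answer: 22938112472/4355 ≈ 5.2671e+6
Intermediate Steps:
D(p) = (p + p**2)/(3 + p)
O(K) = K**3
A(C) = (88 + C)/(C + C*(1 + C)/(3 + C)) (A(C) = (C + 88)/(C + C*(1 + C)/(3 + C)) = (88 + C)/(C + C*(1 + C)/(3 + C)))
(O(174) - 950) + A(65) = (174**3 - 950) + (1/2)*(3 + 65)*(88 + 65)/(65*(2 + 65)) = (5268024 - 950) + (1/2)*(1/65)*68*153/67 = 5267074 + (1/2)*(1/65)*(1/67)*68*153 = 5267074 + 5202/4355 = 22938112472/4355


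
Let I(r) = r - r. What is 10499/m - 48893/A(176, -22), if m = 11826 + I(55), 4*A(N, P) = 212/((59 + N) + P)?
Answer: -123157879187/626778 ≈ -1.9649e+5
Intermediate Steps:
I(r) = 0
A(N, P) = 53/(59 + N + P) (A(N, P) = (212/((59 + N) + P))/4 = (212/(59 + N + P))/4 = 53/(59 + N + P))
m = 11826 (m = 11826 + 0 = 11826)
10499/m - 48893/A(176, -22) = 10499/11826 - 48893/(53/(59 + 176 - 22)) = 10499*(1/11826) - 48893/(53/213) = 10499/11826 - 48893/(53*(1/213)) = 10499/11826 - 48893/53/213 = 10499/11826 - 48893*213/53 = 10499/11826 - 10414209/53 = -123157879187/626778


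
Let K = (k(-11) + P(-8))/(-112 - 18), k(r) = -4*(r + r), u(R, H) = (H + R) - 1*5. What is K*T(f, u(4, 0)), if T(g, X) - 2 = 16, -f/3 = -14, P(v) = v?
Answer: -144/13 ≈ -11.077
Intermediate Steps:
u(R, H) = -5 + H + R (u(R, H) = (H + R) - 5 = -5 + H + R)
k(r) = -8*r
f = 42 (f = -3*(-14) = 42)
T(g, X) = 18 (T(g, X) = 2 + 16 = 18)
K = -8/13 (K = (-8*(-11) - 8)/(-112 - 18) = (88 - 8)/(-130) = 80*(-1/130) = -8/13 ≈ -0.61539)
K*T(f, u(4, 0)) = -8/13*18 = -144/13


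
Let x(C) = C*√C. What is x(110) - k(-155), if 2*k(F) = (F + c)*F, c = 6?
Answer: -23095/2 + 110*√110 ≈ -10394.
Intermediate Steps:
k(F) = F*(6 + F)/2 (k(F) = ((F + 6)*F)/2 = ((6 + F)*F)/2 = (F*(6 + F))/2 = F*(6 + F)/2)
x(C) = C^(3/2)
x(110) - k(-155) = 110^(3/2) - (-155)*(6 - 155)/2 = 110*√110 - (-155)*(-149)/2 = 110*√110 - 1*23095/2 = 110*√110 - 23095/2 = -23095/2 + 110*√110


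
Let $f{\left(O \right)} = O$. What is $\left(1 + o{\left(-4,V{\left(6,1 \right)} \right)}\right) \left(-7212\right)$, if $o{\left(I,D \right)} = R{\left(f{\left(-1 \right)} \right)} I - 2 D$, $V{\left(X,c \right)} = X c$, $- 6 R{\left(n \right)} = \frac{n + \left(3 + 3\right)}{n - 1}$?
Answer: $91352$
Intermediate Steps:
$R{\left(n \right)} = - \frac{6 + n}{6 \left(-1 + n\right)}$ ($R{\left(n \right)} = - \frac{\left(n + \left(3 + 3\right)\right) \frac{1}{n - 1}}{6} = - \frac{\left(n + 6\right) \frac{1}{-1 + n}}{6} = - \frac{\left(6 + n\right) \frac{1}{-1 + n}}{6} = - \frac{\frac{1}{-1 + n} \left(6 + n\right)}{6} = - \frac{6 + n}{6 \left(-1 + n\right)}$)
$o{\left(I,D \right)} = - 2 D + \frac{5 I}{12}$ ($o{\left(I,D \right)} = \frac{-6 - -1}{6 \left(-1 - 1\right)} I - 2 D = \frac{-6 + 1}{6 \left(-2\right)} I - 2 D = \frac{1}{6} \left(- \frac{1}{2}\right) \left(-5\right) I - 2 D = \frac{5 I}{12} - 2 D = - 2 D + \frac{5 I}{12}$)
$\left(1 + o{\left(-4,V{\left(6,1 \right)} \right)}\right) \left(-7212\right) = \left(1 + \left(- 2 \cdot 6 \cdot 1 + \frac{5}{12} \left(-4\right)\right)\right) \left(-7212\right) = \left(1 - \frac{41}{3}\right) \left(-7212\right) = \left(- \frac{38}{3}\right) \left(-7212\right) = 91352$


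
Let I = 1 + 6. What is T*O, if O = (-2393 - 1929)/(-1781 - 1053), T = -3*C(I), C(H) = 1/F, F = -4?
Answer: 6483/5668 ≈ 1.1438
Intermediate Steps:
I = 7
C(H) = -¼ (C(H) = 1/(-4) = -¼)
T = ¾ (T = -3*(-¼) = ¾ ≈ 0.75000)
O = 2161/1417 (O = -4322/(-2834) = -4322*(-1/2834) = 2161/1417 ≈ 1.5251)
T*O = (¾)*(2161/1417) = 6483/5668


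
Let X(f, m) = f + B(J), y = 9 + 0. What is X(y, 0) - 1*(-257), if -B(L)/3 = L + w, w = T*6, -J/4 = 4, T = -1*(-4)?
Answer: 242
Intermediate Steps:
T = 4
y = 9
J = -16 (J = -4*4 = -16)
w = 24 (w = 4*6 = 24)
B(L) = -72 - 3*L (B(L) = -3*(L + 24) = -3*(24 + L) = -72 - 3*L)
X(f, m) = -24 + f (X(f, m) = f + (-72 - 3*(-16)) = f + (-72 + 48) = f - 24 = -24 + f)
X(y, 0) - 1*(-257) = (-24 + 9) - 1*(-257) = -15 + 257 = 242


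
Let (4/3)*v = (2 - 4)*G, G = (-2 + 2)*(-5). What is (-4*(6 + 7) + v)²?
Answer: 2704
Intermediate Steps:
G = 0 (G = 0*(-5) = 0)
v = 0 (v = 3*((2 - 4)*0)/4 = 3*(-2*0)/4 = (¾)*0 = 0)
(-4*(6 + 7) + v)² = (-4*(6 + 7) + 0)² = (-4*13 + 0)² = (-1*52 + 0)² = (-52 + 0)² = (-52)² = 2704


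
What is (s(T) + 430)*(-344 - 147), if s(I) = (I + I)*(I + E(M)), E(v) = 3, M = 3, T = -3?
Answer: -211130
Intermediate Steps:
s(I) = 2*I*(3 + I) (s(I) = (I + I)*(I + 3) = (2*I)*(3 + I) = 2*I*(3 + I))
(s(T) + 430)*(-344 - 147) = (2*(-3)*(3 - 3) + 430)*(-344 - 147) = (2*(-3)*0 + 430)*(-491) = (0 + 430)*(-491) = 430*(-491) = -211130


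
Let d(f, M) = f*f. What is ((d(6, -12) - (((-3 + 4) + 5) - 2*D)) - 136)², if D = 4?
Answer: 9604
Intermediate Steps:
d(f, M) = f²
((d(6, -12) - (((-3 + 4) + 5) - 2*D)) - 136)² = ((6² - (((-3 + 4) + 5) - 2*4)) - 136)² = ((36 - ((1 + 5) - 8)) - 136)² = ((36 - (6 - 8)) - 136)² = ((36 - 1*(-2)) - 136)² = ((36 + 2) - 136)² = (38 - 136)² = (-98)² = 9604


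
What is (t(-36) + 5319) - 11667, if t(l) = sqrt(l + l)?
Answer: -6348 + 6*I*sqrt(2) ≈ -6348.0 + 8.4853*I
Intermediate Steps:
t(l) = sqrt(2)*sqrt(l) (t(l) = sqrt(2*l) = sqrt(2)*sqrt(l))
(t(-36) + 5319) - 11667 = (sqrt(2)*sqrt(-36) + 5319) - 11667 = (sqrt(2)*(6*I) + 5319) - 11667 = (6*I*sqrt(2) + 5319) - 11667 = (5319 + 6*I*sqrt(2)) - 11667 = -6348 + 6*I*sqrt(2)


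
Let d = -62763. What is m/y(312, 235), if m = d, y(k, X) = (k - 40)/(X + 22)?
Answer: -16130091/272 ≈ -59302.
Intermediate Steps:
y(k, X) = (-40 + k)/(22 + X)
m = -62763
m/y(312, 235) = -62763*(22 + 235)/(-40 + 312) = -62763/(272/257) = -62763/((1/257)*272) = -62763/272/257 = -62763*257/272 = -16130091/272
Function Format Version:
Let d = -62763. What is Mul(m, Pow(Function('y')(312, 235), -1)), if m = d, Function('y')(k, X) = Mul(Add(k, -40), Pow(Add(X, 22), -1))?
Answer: Rational(-16130091, 272) ≈ -59302.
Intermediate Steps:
Function('y')(k, X) = Mul(Pow(Add(22, X), -1), Add(-40, k)) (Function('y')(k, X) = Mul(Add(-40, k), Pow(Add(22, X), -1)) = Mul(Pow(Add(22, X), -1), Add(-40, k)))
m = -62763
Mul(m, Pow(Function('y')(312, 235), -1)) = Mul(-62763, Pow(Mul(Pow(Add(22, 235), -1), Add(-40, 312)), -1)) = Mul(-62763, Pow(Mul(Pow(257, -1), 272), -1)) = Mul(-62763, Pow(Mul(Rational(1, 257), 272), -1)) = Mul(-62763, Pow(Rational(272, 257), -1)) = Mul(-62763, Rational(257, 272)) = Rational(-16130091, 272)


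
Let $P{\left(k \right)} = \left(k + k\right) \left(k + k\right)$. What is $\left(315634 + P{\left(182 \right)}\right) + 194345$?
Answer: $642475$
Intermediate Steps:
$P{\left(k \right)} = 4 k^{2}$ ($P{\left(k \right)} = 2 k 2 k = 4 k^{2}$)
$\left(315634 + P{\left(182 \right)}\right) + 194345 = \left(315634 + 4 \cdot 182^{2}\right) + 194345 = \left(315634 + 4 \cdot 33124\right) + 194345 = \left(315634 + 132496\right) + 194345 = 448130 + 194345 = 642475$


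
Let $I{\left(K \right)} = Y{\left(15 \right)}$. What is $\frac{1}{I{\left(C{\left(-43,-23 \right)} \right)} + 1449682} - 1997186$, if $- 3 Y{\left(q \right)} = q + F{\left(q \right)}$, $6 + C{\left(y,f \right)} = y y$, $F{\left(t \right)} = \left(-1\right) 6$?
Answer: $- \frac{2895278603293}{1449679} \approx -1.9972 \cdot 10^{6}$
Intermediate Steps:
$F{\left(t \right)} = -6$
$C{\left(y,f \right)} = -6 + y^{2}$ ($C{\left(y,f \right)} = -6 + y y = -6 + y^{2}$)
$Y{\left(q \right)} = 2 - \frac{q}{3}$ ($Y{\left(q \right)} = - \frac{q - 6}{3} = - \frac{-6 + q}{3} = 2 - \frac{q}{3}$)
$I{\left(K \right)} = -3$ ($I{\left(K \right)} = 2 - 5 = -3$)
$\frac{1}{I{\left(C{\left(-43,-23 \right)} \right)} + 1449682} - 1997186 = \frac{1}{-3 + 1449682} - 1997186 = \frac{1}{1449679} - 1997186 = - \frac{2895278603293}{1449679}$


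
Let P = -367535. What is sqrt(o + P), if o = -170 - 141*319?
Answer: 2*I*sqrt(103171) ≈ 642.41*I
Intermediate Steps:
o = -45149 (o = -170 - 44979 = -45149)
sqrt(o + P) = sqrt(-45149 - 367535) = sqrt(-412684) = 2*I*sqrt(103171)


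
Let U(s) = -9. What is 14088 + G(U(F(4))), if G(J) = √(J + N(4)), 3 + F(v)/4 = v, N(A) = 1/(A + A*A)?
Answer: 14088 + I*√895/10 ≈ 14088.0 + 2.9917*I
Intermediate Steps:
N(A) = 1/(A + A²)
F(v) = -12 + 4*v
G(J) = √(1/20 + J) (G(J) = √(J + 1/(4*(1 + 4))) = √(J + (¼)/5) = √(J + (¼)*(⅕)) = √(J + 1/20) = √(1/20 + J))
14088 + G(U(F(4))) = 14088 + √(5 + 100*(-9))/10 = 14088 + √(5 - 900)/10 = 14088 + √(-895)/10 = 14088 + (I*√895)/10 = 14088 + I*√895/10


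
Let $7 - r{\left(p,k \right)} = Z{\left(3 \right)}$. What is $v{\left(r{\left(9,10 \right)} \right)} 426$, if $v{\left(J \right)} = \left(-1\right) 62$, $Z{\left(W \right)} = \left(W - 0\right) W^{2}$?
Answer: $-26412$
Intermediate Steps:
$Z{\left(W \right)} = W^{3}$ ($Z{\left(W \right)} = \left(W + 0\right) W^{2} = W W^{2} = W^{3}$)
$r{\left(p,k \right)} = -20$ ($r{\left(p,k \right)} = 7 - 3^{3} = 7 - 27 = -20$)
$v{\left(J \right)} = -62$
$v{\left(r{\left(9,10 \right)} \right)} 426 = \left(-62\right) 426 = -26412$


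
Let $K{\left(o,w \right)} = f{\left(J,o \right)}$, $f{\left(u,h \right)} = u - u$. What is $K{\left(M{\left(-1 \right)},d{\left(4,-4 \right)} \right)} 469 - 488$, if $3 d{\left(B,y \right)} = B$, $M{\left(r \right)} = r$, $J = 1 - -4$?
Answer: $-488$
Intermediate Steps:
$J = 5$ ($J = 1 + 4 = 5$)
$f{\left(u,h \right)} = 0$
$d{\left(B,y \right)} = \frac{B}{3}$
$K{\left(o,w \right)} = 0$
$K{\left(M{\left(-1 \right)},d{\left(4,-4 \right)} \right)} 469 - 488 = 0 \cdot 469 - 488 = 0 - 488 = -488$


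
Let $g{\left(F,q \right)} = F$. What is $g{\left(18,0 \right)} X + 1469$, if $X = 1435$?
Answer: $27299$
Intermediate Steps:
$g{\left(18,0 \right)} X + 1469 = 18 \cdot 1435 + 1469 = 25830 + 1469 = 27299$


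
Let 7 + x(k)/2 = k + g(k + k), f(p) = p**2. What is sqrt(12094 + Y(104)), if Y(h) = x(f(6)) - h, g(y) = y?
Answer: 4*sqrt(762) ≈ 110.42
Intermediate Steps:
x(k) = -14 + 6*k (x(k) = -14 + 2*(k + (k + k)) = -14 + 2*(k + 2*k) = -14 + 2*(3*k) = -14 + 6*k)
Y(h) = 202 - h (Y(h) = (-14 + 6*6**2) - h = (-14 + 6*36) - h = (-14 + 216) - h = 202 - h)
sqrt(12094 + Y(104)) = sqrt(12094 + (202 - 1*104)) = sqrt(12094 + (202 - 104)) = sqrt(12094 + 98) = sqrt(12192) = 4*sqrt(762)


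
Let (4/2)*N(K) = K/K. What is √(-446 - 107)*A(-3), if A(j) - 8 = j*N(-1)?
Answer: 13*I*√553/2 ≈ 152.85*I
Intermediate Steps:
N(K) = ½ (N(K) = (K/K)/2 = (½)*1 = ½)
A(j) = 8 + j/2 (A(j) = 8 + j*(½) = 8 + j/2)
√(-446 - 107)*A(-3) = √(-446 - 107)*(8 + (½)*(-3)) = √(-553)*(8 - 3/2) = (I*√553)*(13/2) = 13*I*√553/2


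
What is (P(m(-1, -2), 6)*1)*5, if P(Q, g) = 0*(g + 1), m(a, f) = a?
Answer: 0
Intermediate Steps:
P(Q, g) = 0 (P(Q, g) = 0*(1 + g) = 0)
(P(m(-1, -2), 6)*1)*5 = (0*1)*5 = 0*5 = 0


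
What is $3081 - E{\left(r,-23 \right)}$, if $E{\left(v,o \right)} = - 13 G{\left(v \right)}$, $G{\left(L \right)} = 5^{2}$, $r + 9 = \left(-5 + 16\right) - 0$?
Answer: $3406$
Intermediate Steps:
$r = 2$ ($r = -9 + \left(\left(-5 + 16\right) - 0\right) = -9 + \left(11 + 0\right) = -9 + 11 = 2$)
$G{\left(L \right)} = 25$
$E{\left(v,o \right)} = -325$ ($E{\left(v,o \right)} = \left(-13\right) 25 = -325$)
$3081 - E{\left(r,-23 \right)} = 3081 - -325 = 3081 + 325 = 3406$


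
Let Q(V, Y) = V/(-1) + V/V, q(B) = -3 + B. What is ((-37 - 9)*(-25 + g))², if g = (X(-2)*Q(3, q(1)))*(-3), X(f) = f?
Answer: 2896804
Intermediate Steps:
Q(V, Y) = 1 - V (Q(V, Y) = V*(-1) + 1 = -V + 1 = 1 - V)
g = -12 (g = -2*(1 - 1*3)*(-3) = -2*(1 - 3)*(-3) = -2*(-2)*(-3) = 4*(-3) = -12)
((-37 - 9)*(-25 + g))² = ((-37 - 9)*(-25 - 12))² = (-46*(-37))² = 1702² = 2896804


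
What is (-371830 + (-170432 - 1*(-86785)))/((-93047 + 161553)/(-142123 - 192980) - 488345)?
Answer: 152631709131/163645943041 ≈ 0.93269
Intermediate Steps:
(-371830 + (-170432 - 1*(-86785)))/((-93047 + 161553)/(-142123 - 192980) - 488345) = (-371830 + (-170432 + 86785))/(68506/(-335103) - 488345) = (-371830 - 83647)/(68506*(-1/335103) - 488345) = -455477/(-68506/335103 - 488345) = -455477/(-163645943041/335103) = -455477*(-335103/163645943041) = 152631709131/163645943041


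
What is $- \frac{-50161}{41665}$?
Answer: $\frac{50161}{41665} \approx 1.2039$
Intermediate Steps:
$- \frac{-50161}{41665} = \left(-1\right) \left(- \frac{50161}{41665}\right) = \frac{50161}{41665}$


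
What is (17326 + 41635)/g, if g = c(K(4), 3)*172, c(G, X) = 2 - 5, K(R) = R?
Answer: -58961/516 ≈ -114.27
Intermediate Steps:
c(G, X) = -3
g = -516 (g = -3*172 = -516)
(17326 + 41635)/g = (17326 + 41635)/(-516) = 58961*(-1/516) = -58961/516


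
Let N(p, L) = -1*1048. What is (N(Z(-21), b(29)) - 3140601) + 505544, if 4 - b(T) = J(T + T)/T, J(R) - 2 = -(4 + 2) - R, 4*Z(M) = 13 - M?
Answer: -2636105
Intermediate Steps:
Z(M) = 13/4 - M/4 (Z(M) = (13 - M)/4 = 13/4 - M/4)
J(R) = -4 - R (J(R) = 2 + (-(4 + 2) - R) = 2 + (-1*6 - R) = 2 + (-6 - R) = -4 - R)
b(T) = 4 - (-4 - 2*T)/T (b(T) = 4 - (-4 - (T + T))/T = 4 - (-4 - 2*T)/T)
N(p, L) = -1048
(N(Z(-21), b(29)) - 3140601) + 505544 = (-1048 - 3140601) + 505544 = -3141649 + 505544 = -2636105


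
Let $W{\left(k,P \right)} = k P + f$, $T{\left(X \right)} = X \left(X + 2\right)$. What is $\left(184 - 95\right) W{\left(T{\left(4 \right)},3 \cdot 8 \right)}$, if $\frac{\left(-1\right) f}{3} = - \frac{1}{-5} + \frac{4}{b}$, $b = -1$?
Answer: $\frac{261393}{5} \approx 52279.0$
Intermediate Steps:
$T{\left(X \right)} = X \left(2 + X\right)$
$f = \frac{57}{5}$ ($f = - 3 \left(- \frac{1}{-5} + \frac{4}{-1}\right) = - 3 \left(\left(-1\right) \left(- \frac{1}{5}\right) + 4 \left(-1\right)\right) = - 3 \left(\frac{1}{5} - 4\right) = \left(-3\right) \left(- \frac{19}{5}\right) = \frac{57}{5} \approx 11.4$)
$W{\left(k,P \right)} = \frac{57}{5} + P k$ ($W{\left(k,P \right)} = k P + \frac{57}{5} = P k + \frac{57}{5} = \frac{57}{5} + P k$)
$\left(184 - 95\right) W{\left(T{\left(4 \right)},3 \cdot 8 \right)} = \left(184 - 95\right) \left(\frac{57}{5} + 3 \cdot 8 \cdot 4 \left(2 + 4\right)\right) = 89 \left(\frac{57}{5} + 24 \cdot 4 \cdot 6\right) = 89 \left(\frac{57}{5} + 24 \cdot 24\right) = 89 \left(\frac{57}{5} + 576\right) = 89 \cdot \frac{2937}{5} = \frac{261393}{5}$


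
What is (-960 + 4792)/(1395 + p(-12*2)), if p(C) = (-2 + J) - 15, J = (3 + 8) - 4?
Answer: 3832/1385 ≈ 2.7668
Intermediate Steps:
J = 7 (J = 11 - 4 = 7)
p(C) = -10 (p(C) = (-2 + 7) - 15 = 5 - 15 = -10)
(-960 + 4792)/(1395 + p(-12*2)) = (-960 + 4792)/(1395 - 10) = 3832/1385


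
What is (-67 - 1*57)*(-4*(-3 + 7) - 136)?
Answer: 18848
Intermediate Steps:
(-67 - 1*57)*(-4*(-3 + 7) - 136) = (-67 - 57)*(-4*4 - 136) = -124*(-16 - 136) = -124*(-152) = 18848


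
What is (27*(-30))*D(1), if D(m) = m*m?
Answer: -810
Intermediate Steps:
D(m) = m²
(27*(-30))*D(1) = (27*(-30))*1² = -810*1 = -810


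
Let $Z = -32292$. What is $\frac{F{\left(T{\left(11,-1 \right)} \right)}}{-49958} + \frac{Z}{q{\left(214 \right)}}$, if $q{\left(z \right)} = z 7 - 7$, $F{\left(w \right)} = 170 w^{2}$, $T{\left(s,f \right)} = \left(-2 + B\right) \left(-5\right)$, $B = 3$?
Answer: $- \frac{269930081}{12414563} \approx -21.743$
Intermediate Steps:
$T{\left(s,f \right)} = -5$ ($T{\left(s,f \right)} = \left(-2 + 3\right) \left(-5\right) = 1 \left(-5\right) = -5$)
$q{\left(z \right)} = -7 + 7 z$ ($q{\left(z \right)} = 7 z - 7 = -7 + 7 z$)
$\frac{F{\left(T{\left(11,-1 \right)} \right)}}{-49958} + \frac{Z}{q{\left(214 \right)}} = \frac{170 \left(-5\right)^{2}}{-49958} - \frac{32292}{-7 + 7 \cdot 214} = 170 \cdot 25 \left(- \frac{1}{49958}\right) - \frac{32292}{-7 + 1498} = 4250 \left(- \frac{1}{49958}\right) - \frac{32292}{1491} = - \frac{2125}{24979} - \frac{10764}{497} = - \frac{269930081}{12414563}$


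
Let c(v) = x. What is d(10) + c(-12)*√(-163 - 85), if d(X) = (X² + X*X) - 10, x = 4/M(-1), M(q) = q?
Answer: 190 - 8*I*√62 ≈ 190.0 - 62.992*I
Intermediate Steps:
x = -4 (x = 4/(-1) = 4*(-1) = -4)
c(v) = -4
d(X) = -10 + 2*X² (d(X) = (X² + X²) - 10 = 2*X² - 10 = -10 + 2*X²)
d(10) + c(-12)*√(-163 - 85) = (-10 + 2*10²) - 4*√(-163 - 85) = (-10 + 2*100) - 8*I*√62 = (-10 + 200) - 8*I*√62 = 190 - 8*I*√62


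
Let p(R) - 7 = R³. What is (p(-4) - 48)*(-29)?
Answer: 3045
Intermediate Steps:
p(R) = 7 + R³
(p(-4) - 48)*(-29) = ((7 + (-4)³) - 48)*(-29) = ((7 - 64) - 48)*(-29) = (-57 - 48)*(-29) = -105*(-29) = 3045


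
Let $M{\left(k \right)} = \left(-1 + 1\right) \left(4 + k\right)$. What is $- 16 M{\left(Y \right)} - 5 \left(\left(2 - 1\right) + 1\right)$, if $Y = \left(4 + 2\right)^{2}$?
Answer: $-10$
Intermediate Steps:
$Y = 36$ ($Y = 6^{2} = 36$)
$M{\left(k \right)} = 0$ ($M{\left(k \right)} = 0 \left(4 + k\right) = 0$)
$- 16 M{\left(Y \right)} - 5 \left(\left(2 - 1\right) + 1\right) = \left(-16\right) 0 - 5 \left(\left(2 - 1\right) + 1\right) = 0 - 5 \left(1 + 1\right) = 0 - 10 = -10$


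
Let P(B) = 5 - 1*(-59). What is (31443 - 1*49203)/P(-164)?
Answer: -555/2 ≈ -277.50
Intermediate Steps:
P(B) = 64 (P(B) = 5 + 59 = 64)
(31443 - 1*49203)/P(-164) = (31443 - 1*49203)/64 = (31443 - 49203)*(1/64) = -17760*1/64 = -555/2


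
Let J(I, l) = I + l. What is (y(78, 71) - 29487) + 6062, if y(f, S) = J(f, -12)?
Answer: -23359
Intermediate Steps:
y(f, S) = -12 + f (y(f, S) = f - 12 = -12 + f)
(y(78, 71) - 29487) + 6062 = ((-12 + 78) - 29487) + 6062 = (66 - 29487) + 6062 = -29421 + 6062 = -23359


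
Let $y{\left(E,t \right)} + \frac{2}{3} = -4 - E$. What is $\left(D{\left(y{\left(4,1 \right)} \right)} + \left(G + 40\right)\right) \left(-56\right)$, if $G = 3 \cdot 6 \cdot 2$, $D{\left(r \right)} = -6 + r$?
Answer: $- \frac{10304}{3} \approx -3434.7$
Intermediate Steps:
$y{\left(E,t \right)} = - \frac{14}{3} - E$ ($y{\left(E,t \right)} = - \frac{2}{3} - \left(4 + E\right) = - \frac{14}{3} - E$)
$G = 36$ ($G = 18 \cdot 2 = 36$)
$\left(D{\left(y{\left(4,1 \right)} \right)} + \left(G + 40\right)\right) \left(-56\right) = \left(\left(-6 - \frac{26}{3}\right) + \left(36 + 40\right)\right) \left(-56\right) = \left(\left(-6 - \frac{26}{3}\right) + 76\right) \left(-56\right) = \left(- \frac{44}{3} + 76\right) \left(-56\right) = \frac{184}{3} \left(-56\right) = - \frac{10304}{3}$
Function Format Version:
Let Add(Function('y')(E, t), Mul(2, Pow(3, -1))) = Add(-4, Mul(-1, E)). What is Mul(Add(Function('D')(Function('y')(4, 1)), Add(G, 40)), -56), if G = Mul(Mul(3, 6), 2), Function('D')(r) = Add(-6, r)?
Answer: Rational(-10304, 3) ≈ -3434.7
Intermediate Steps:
Function('y')(E, t) = Add(Rational(-14, 3), Mul(-1, E)) (Function('y')(E, t) = Add(Rational(-2, 3), Add(-4, Mul(-1, E))) = Add(Rational(-14, 3), Mul(-1, E)))
G = 36 (G = Mul(18, 2) = 36)
Mul(Add(Function('D')(Function('y')(4, 1)), Add(G, 40)), -56) = Mul(Add(Add(-6, Add(Rational(-14, 3), Mul(-1, 4))), Add(36, 40)), -56) = Mul(Add(Add(-6, Add(Rational(-14, 3), -4)), 76), -56) = Mul(Add(Add(-6, Rational(-26, 3)), 76), -56) = Mul(Add(Rational(-44, 3), 76), -56) = Mul(Rational(184, 3), -56) = Rational(-10304, 3)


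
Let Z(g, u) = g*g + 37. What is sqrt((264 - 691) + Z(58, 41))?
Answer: sqrt(2974) ≈ 54.534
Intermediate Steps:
Z(g, u) = 37 + g**2 (Z(g, u) = g**2 + 37 = 37 + g**2)
sqrt((264 - 691) + Z(58, 41)) = sqrt((264 - 691) + (37 + 58**2)) = sqrt(-427 + (37 + 3364)) = sqrt(-427 + 3401) = sqrt(2974)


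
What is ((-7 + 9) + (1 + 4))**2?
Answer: 49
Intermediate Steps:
((-7 + 9) + (1 + 4))**2 = (2 + 5)**2 = 7**2 = 49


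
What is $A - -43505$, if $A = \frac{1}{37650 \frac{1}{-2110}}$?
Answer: $\frac{163796114}{3765} \approx 43505.0$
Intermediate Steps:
$A = - \frac{211}{3765}$ ($A = \frac{1}{37650 \left(- \frac{1}{2110}\right)} = \frac{1}{- \frac{3765}{211}} = - \frac{211}{3765} \approx -0.056042$)
$A - -43505 = - \frac{211}{3765} - -43505 = - \frac{211}{3765} + 43505 = \frac{163796114}{3765}$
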